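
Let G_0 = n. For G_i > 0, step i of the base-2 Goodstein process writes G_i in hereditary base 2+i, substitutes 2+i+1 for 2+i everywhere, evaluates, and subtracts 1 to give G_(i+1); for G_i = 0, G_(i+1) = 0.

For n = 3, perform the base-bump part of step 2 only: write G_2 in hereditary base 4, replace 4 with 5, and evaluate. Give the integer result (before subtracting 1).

step 0: 3 = 2 + 1; sub 3 for 2: 3 + 1; = 4; G_1 = 4−1 = 3
step 1: 3 = 3; sub 4 for 3: 4; = 4; G_2 = 4−1 = 3
step 2: 3 = 3; sub 5 for 4: 3; = 3; G_3 = 3−1 = 2

3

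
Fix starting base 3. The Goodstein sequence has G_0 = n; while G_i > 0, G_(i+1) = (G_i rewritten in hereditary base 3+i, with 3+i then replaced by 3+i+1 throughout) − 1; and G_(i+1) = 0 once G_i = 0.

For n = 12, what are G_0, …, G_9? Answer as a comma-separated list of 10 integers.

12, 19, 27, 37, 49, 63, 69, 75, 81, 87

G_0 = 12. HB_3(12) = 3^2 + 3. Bump = 20. G_1 = 19.
G_1 = 19. HB_4(19) = 4^2 + 3. Bump = 28. G_2 = 27.
G_2 = 27. HB_5(27) = 5^2 + 2. Bump = 38. G_3 = 37.
G_3 = 37. HB_6(37) = 6^2 + 1. Bump = 50. G_4 = 49.
G_4 = 49. HB_7(49) = 7^2. Bump = 64. G_5 = 63.
G_5 = 63. HB_8(63) = 7·8 + 7. Bump = 70. G_6 = 69.
G_6 = 69. HB_9(69) = 7·9 + 6. Bump = 76. G_7 = 75.
G_7 = 75. HB_10(75) = 7·10 + 5. Bump = 82. G_8 = 81.
G_8 = 81. HB_11(81) = 7·11 + 4. Bump = 88. G_9 = 87.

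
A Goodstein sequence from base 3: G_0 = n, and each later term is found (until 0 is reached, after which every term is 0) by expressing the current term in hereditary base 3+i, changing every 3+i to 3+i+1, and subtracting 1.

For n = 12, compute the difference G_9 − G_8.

6

step 0: 12 = 3^2 + 3; sub 4 for 3: 4^2 + 4; = 20; G_1 = 20−1 = 19
step 1: 19 = 4^2 + 3; sub 5 for 4: 5^2 + 3; = 28; G_2 = 28−1 = 27
step 2: 27 = 5^2 + 2; sub 6 for 5: 6^2 + 2; = 38; G_3 = 38−1 = 37
step 3: 37 = 6^2 + 1; sub 7 for 6: 7^2 + 1; = 50; G_4 = 50−1 = 49
step 4: 49 = 7^2; sub 8 for 7: 8^2; = 64; G_5 = 64−1 = 63
step 5: 63 = 7·8 + 7; sub 9 for 8: 7·9 + 7; = 70; G_6 = 70−1 = 69
step 6: 69 = 7·9 + 6; sub 10 for 9: 7·10 + 6; = 76; G_7 = 76−1 = 75
step 7: 75 = 7·10 + 5; sub 11 for 10: 7·11 + 5; = 82; G_8 = 82−1 = 81
step 8: 81 = 7·11 + 4; sub 12 for 11: 7·12 + 4; = 88; G_9 = 88−1 = 87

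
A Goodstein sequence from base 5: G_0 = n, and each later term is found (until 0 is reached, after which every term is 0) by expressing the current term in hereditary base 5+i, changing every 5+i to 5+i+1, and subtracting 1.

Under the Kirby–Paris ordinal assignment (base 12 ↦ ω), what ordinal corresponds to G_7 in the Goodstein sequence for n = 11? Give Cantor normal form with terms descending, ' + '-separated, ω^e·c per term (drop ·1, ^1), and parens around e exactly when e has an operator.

ω + 1

step 0: 11 = 2·5 + 1; sub 6 for 5: 2·6 + 1; = 13; G_1 = 13−1 = 12
step 1: 12 = 2·6; sub 7 for 6: 2·7; = 14; G_2 = 14−1 = 13
step 2: 13 = 7 + 6; sub 8 for 7: 8 + 6; = 14; G_3 = 14−1 = 13
step 3: 13 = 8 + 5; sub 9 for 8: 9 + 5; = 14; G_4 = 14−1 = 13
step 4: 13 = 9 + 4; sub 10 for 9: 10 + 4; = 14; G_5 = 14−1 = 13
step 5: 13 = 10 + 3; sub 11 for 10: 11 + 3; = 14; G_6 = 14−1 = 13
step 6: 13 = 11 + 2; sub 12 for 11: 12 + 2; = 14; G_7 = 14−1 = 13
step 7: 13 = 12 + 1; sub 13 for 12: 13 + 1; = 14; G_8 = 14−1 = 13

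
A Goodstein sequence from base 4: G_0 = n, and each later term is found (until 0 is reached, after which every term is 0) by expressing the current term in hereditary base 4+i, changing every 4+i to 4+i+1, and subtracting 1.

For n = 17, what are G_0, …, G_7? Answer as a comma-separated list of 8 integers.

i=0: 17 = 4^2 + 1 (b=4); 4→5: 5^2 + 1 = 26; 26−1 = 25
i=1: 25 = 5^2 (b=5); 5→6: 6^2 = 36; 36−1 = 35
i=2: 35 = 5·6 + 5 (b=6); 6→7: 5·7 + 5 = 40; 40−1 = 39
i=3: 39 = 5·7 + 4 (b=7); 7→8: 5·8 + 4 = 44; 44−1 = 43
i=4: 43 = 5·8 + 3 (b=8); 8→9: 5·9 + 3 = 48; 48−1 = 47
i=5: 47 = 5·9 + 2 (b=9); 9→10: 5·10 + 2 = 52; 52−1 = 51
i=6: 51 = 5·10 + 1 (b=10); 10→11: 5·11 + 1 = 56; 56−1 = 55

17, 25, 35, 39, 43, 47, 51, 55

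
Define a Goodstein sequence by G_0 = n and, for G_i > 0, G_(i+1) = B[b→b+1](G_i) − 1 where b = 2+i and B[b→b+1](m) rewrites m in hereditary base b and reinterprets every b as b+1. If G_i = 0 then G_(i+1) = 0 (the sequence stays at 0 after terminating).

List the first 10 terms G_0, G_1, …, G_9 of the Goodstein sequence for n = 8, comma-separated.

8 —HB2→ 2^(2 + 1) —bump→ 3^(3 + 1) = 81 —(−1)→ 80
80 —HB3→ 2·3^3 + 2·3^2 + 2·3 + 2 —bump→ 2·4^4 + 2·4^2 + 2·4 + 2 = 554 —(−1)→ 553
553 —HB4→ 2·4^4 + 2·4^2 + 2·4 + 1 —bump→ 2·5^5 + 2·5^2 + 2·5 + 1 = 6311 —(−1)→ 6310
6310 —HB5→ 2·5^5 + 2·5^2 + 2·5 —bump→ 2·6^6 + 2·6^2 + 2·6 = 93396 —(−1)→ 93395
93395 —HB6→ 2·6^6 + 2·6^2 + 6 + 5 —bump→ 2·7^7 + 2·7^2 + 7 + 5 = 1647196 —(−1)→ 1647195
1647195 —HB7→ 2·7^7 + 2·7^2 + 7 + 4 —bump→ 2·8^8 + 2·8^2 + 8 + 4 = 33554572 —(−1)→ 33554571
33554571 —HB8→ 2·8^8 + 2·8^2 + 8 + 3 —bump→ 2·9^9 + 2·9^2 + 9 + 3 = 774841152 —(−1)→ 774841151
774841151 —HB9→ 2·9^9 + 2·9^2 + 9 + 2 —bump→ 2·10^10 + 2·10^2 + 10 + 2 = 20000000212 —(−1)→ 20000000211
20000000211 —HB10→ 2·10^10 + 2·10^2 + 10 + 1 —bump→ 2·11^11 + 2·11^2 + 11 + 1 = 570623341476 —(−1)→ 570623341475

8, 80, 553, 6310, 93395, 1647195, 33554571, 774841151, 20000000211, 570623341475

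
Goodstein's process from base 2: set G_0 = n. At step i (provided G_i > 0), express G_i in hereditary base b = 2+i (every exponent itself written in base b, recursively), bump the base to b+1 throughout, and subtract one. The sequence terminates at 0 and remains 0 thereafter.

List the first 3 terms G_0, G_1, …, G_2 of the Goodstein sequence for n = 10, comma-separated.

10, 83, 1025

step 0: 10 = 2^(2 + 1) + 2; sub 3 for 2: 3^(3 + 1) + 3; = 84; G_1 = 84−1 = 83
step 1: 83 = 3^(3 + 1) + 2; sub 4 for 3: 4^(4 + 1) + 2; = 1026; G_2 = 1026−1 = 1025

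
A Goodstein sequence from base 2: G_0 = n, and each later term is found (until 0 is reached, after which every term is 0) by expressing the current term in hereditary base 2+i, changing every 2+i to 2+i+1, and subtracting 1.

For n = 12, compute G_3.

(0) 12|_2 = 2^(2 + 1) + 2^2 ↦ 3^(3 + 1) + 3^3|_3 = 108 ⇒ 107
(1) 107|_3 = 3^(3 + 1) + 2·3^2 + 2·3 + 2 ↦ 4^(4 + 1) + 2·4^2 + 2·4 + 2|_4 = 1066 ⇒ 1065
(2) 1065|_4 = 4^(4 + 1) + 2·4^2 + 2·4 + 1 ↦ 5^(5 + 1) + 2·5^2 + 2·5 + 1|_5 = 15686 ⇒ 15685

15685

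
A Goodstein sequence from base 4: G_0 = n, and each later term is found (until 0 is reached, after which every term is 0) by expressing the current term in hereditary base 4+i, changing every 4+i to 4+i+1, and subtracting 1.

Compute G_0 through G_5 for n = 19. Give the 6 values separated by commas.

19, 27, 37, 49, 63, 69

step 0: 19 = 4^2 + 3; sub 5 for 4: 5^2 + 3; = 28; G_1 = 28−1 = 27
step 1: 27 = 5^2 + 2; sub 6 for 5: 6^2 + 2; = 38; G_2 = 38−1 = 37
step 2: 37 = 6^2 + 1; sub 7 for 6: 7^2 + 1; = 50; G_3 = 50−1 = 49
step 3: 49 = 7^2; sub 8 for 7: 8^2; = 64; G_4 = 64−1 = 63
step 4: 63 = 7·8 + 7; sub 9 for 8: 7·9 + 7; = 70; G_5 = 70−1 = 69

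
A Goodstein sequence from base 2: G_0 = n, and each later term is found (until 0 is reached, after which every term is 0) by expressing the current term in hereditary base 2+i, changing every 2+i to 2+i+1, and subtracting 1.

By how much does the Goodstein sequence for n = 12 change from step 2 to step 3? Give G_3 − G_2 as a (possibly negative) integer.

G_0 = 12. HB_2(12) = 2^(2 + 1) + 2^2. Bump = 108. G_1 = 107.
G_1 = 107. HB_3(107) = 3^(3 + 1) + 2·3^2 + 2·3 + 2. Bump = 1066. G_2 = 1065.
G_2 = 1065. HB_4(1065) = 4^(4 + 1) + 2·4^2 + 2·4 + 1. Bump = 15686. G_3 = 15685.

14620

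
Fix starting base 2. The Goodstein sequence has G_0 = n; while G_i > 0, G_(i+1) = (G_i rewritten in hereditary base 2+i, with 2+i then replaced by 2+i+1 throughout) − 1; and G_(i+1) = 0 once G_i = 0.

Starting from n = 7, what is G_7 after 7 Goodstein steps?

37665879

[0] 7 ≡ 2^2 + 2 + 1 (base 2). Lift 3: 31. −1: 30.
[1] 30 ≡ 3^3 + 3 (base 3). Lift 4: 260. −1: 259.
[2] 259 ≡ 4^4 + 3 (base 4). Lift 5: 3128. −1: 3127.
[3] 3127 ≡ 5^5 + 2 (base 5). Lift 6: 46658. −1: 46657.
[4] 46657 ≡ 6^6 + 1 (base 6). Lift 7: 823544. −1: 823543.
[5] 823543 ≡ 7^7 (base 7). Lift 8: 16777216. −1: 16777215.
[6] 16777215 ≡ 7·8^7 + 7·8^6 + 7·8^5 + 7·8^4 + 7·8^3 + 7·8^2 + 7·8 + 7 (base 8). Lift 9: 37665880. −1: 37665879.
[7] 37665879 ≡ 7·9^7 + 7·9^6 + 7·9^5 + 7·9^4 + 7·9^3 + 7·9^2 + 7·9 + 6 (base 9). Lift 10: 77777776. −1: 77777775.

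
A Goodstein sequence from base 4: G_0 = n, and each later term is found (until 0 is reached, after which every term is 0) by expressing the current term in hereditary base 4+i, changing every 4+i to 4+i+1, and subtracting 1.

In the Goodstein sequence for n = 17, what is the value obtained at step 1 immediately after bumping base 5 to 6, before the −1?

G_0=17  [base 4] 4^2 + 1  →[4↦5]→  5^2 + 1 = 26  −1 ⇒ G_1=25
G_1=25  [base 5] 5^2  →[5↦6]→  6^2 = 36  −1 ⇒ G_2=35

36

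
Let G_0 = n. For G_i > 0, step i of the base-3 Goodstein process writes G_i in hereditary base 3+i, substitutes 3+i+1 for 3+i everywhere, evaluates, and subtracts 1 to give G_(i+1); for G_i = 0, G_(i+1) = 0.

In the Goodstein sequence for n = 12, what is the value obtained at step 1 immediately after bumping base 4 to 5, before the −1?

(0) 12|_3 = 3^2 + 3 ↦ 4^2 + 4|_4 = 20 ⇒ 19
(1) 19|_4 = 4^2 + 3 ↦ 5^2 + 3|_5 = 28 ⇒ 27

28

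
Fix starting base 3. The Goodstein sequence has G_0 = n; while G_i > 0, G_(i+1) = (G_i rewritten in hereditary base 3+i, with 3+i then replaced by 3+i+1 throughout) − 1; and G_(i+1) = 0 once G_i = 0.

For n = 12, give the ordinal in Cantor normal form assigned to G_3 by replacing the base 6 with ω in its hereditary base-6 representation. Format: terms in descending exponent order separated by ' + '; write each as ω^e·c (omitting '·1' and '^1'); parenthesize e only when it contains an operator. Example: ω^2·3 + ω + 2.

G_0 = 12. HB_3(12) = 3^2 + 3. Bump = 20. G_1 = 19.
G_1 = 19. HB_4(19) = 4^2 + 3. Bump = 28. G_2 = 27.
G_2 = 27. HB_5(27) = 5^2 + 2. Bump = 38. G_3 = 37.

ω^2 + 1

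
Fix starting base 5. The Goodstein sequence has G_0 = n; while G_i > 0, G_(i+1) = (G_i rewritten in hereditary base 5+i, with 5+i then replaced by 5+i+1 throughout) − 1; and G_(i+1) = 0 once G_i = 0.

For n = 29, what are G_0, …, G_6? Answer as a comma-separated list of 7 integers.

29, 39, 51, 65, 81, 99, 107

(0) 29|_5 = 5^2 + 4 ↦ 6^2 + 4|_6 = 40 ⇒ 39
(1) 39|_6 = 6^2 + 3 ↦ 7^2 + 3|_7 = 52 ⇒ 51
(2) 51|_7 = 7^2 + 2 ↦ 8^2 + 2|_8 = 66 ⇒ 65
(3) 65|_8 = 8^2 + 1 ↦ 9^2 + 1|_9 = 82 ⇒ 81
(4) 81|_9 = 9^2 ↦ 10^2|_10 = 100 ⇒ 99
(5) 99|_10 = 9·10 + 9 ↦ 9·11 + 9|_11 = 108 ⇒ 107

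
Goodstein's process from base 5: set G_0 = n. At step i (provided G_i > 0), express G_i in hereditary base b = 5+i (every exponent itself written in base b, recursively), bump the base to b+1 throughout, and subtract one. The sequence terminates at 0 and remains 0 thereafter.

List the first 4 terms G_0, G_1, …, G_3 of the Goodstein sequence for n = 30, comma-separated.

30 —HB5→ 5^2 + 5 —bump→ 6^2 + 6 = 42 —(−1)→ 41
41 —HB6→ 6^2 + 5 —bump→ 7^2 + 5 = 54 —(−1)→ 53
53 —HB7→ 7^2 + 4 —bump→ 8^2 + 4 = 68 —(−1)→ 67

30, 41, 53, 67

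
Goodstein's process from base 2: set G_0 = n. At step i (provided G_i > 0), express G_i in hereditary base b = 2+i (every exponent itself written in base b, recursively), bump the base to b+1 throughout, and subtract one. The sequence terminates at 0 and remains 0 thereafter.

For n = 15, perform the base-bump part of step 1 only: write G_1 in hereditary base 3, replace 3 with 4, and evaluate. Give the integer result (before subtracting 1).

step 0: 15 = 2^(2 + 1) + 2^2 + 2 + 1; sub 3 for 2: 3^(3 + 1) + 3^3 + 3 + 1; = 112; G_1 = 112−1 = 111
step 1: 111 = 3^(3 + 1) + 3^3 + 3; sub 4 for 3: 4^(4 + 1) + 4^4 + 4; = 1284; G_2 = 1284−1 = 1283

1284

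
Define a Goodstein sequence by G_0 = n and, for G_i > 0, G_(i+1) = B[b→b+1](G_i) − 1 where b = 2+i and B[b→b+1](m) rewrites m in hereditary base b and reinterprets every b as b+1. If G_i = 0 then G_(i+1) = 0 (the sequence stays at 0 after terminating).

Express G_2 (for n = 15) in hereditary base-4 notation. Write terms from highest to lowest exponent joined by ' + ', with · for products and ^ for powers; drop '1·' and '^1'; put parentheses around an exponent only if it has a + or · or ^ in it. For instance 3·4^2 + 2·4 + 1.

[0] 15 ≡ 2^(2 + 1) + 2^2 + 2 + 1 (base 2). Lift 3: 112. −1: 111.
[1] 111 ≡ 3^(3 + 1) + 3^3 + 3 (base 3). Lift 4: 1284. −1: 1283.

4^(4 + 1) + 4^4 + 3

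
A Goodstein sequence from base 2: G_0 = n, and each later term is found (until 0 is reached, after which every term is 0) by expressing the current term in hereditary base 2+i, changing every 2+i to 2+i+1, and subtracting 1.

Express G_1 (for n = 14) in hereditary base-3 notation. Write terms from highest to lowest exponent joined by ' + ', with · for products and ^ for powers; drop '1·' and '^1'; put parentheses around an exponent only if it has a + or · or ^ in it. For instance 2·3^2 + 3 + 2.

base 2: 14 = 2^(2 + 1) + 2^2 + 2; at 3: 3^(3 + 1) + 3^3 + 3 = 111; next = 110
base 3: 110 = 3^(3 + 1) + 3^3 + 2; at 4: 4^(4 + 1) + 4^4 + 2 = 1282; next = 1281

3^(3 + 1) + 3^3 + 2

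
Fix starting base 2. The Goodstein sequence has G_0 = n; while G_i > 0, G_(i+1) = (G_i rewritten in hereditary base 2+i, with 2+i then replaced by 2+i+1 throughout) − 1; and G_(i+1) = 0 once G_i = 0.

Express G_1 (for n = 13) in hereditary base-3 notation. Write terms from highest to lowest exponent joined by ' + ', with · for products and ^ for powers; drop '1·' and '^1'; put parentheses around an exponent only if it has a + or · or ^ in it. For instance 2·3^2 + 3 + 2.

G_0=13  [base 2] 2^(2 + 1) + 2^2 + 1  →[2↦3]→  3^(3 + 1) + 3^3 + 1 = 109  −1 ⇒ G_1=108
G_1=108  [base 3] 3^(3 + 1) + 3^3  →[3↦4]→  4^(4 + 1) + 4^4 = 1280  −1 ⇒ G_2=1279

3^(3 + 1) + 3^3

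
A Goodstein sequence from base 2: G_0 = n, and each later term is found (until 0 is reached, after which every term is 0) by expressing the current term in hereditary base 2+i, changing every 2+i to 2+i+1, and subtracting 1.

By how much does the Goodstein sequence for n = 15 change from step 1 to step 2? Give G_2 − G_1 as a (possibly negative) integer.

1172

step 0: 15 = 2^(2 + 1) + 2^2 + 2 + 1; sub 3 for 2: 3^(3 + 1) + 3^3 + 3 + 1; = 112; G_1 = 112−1 = 111
step 1: 111 = 3^(3 + 1) + 3^3 + 3; sub 4 for 3: 4^(4 + 1) + 4^4 + 4; = 1284; G_2 = 1284−1 = 1283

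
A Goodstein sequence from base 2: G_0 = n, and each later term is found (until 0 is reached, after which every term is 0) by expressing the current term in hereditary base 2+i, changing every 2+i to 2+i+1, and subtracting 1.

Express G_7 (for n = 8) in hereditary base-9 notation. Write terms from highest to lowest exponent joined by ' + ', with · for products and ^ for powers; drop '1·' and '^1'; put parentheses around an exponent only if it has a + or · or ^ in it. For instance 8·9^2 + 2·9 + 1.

step 0: 8 = 2^(2 + 1); sub 3 for 2: 3^(3 + 1); = 81; G_1 = 81−1 = 80
step 1: 80 = 2·3^3 + 2·3^2 + 2·3 + 2; sub 4 for 3: 2·4^4 + 2·4^2 + 2·4 + 2; = 554; G_2 = 554−1 = 553
step 2: 553 = 2·4^4 + 2·4^2 + 2·4 + 1; sub 5 for 4: 2·5^5 + 2·5^2 + 2·5 + 1; = 6311; G_3 = 6311−1 = 6310
step 3: 6310 = 2·5^5 + 2·5^2 + 2·5; sub 6 for 5: 2·6^6 + 2·6^2 + 2·6; = 93396; G_4 = 93396−1 = 93395
step 4: 93395 = 2·6^6 + 2·6^2 + 6 + 5; sub 7 for 6: 2·7^7 + 2·7^2 + 7 + 5; = 1647196; G_5 = 1647196−1 = 1647195
step 5: 1647195 = 2·7^7 + 2·7^2 + 7 + 4; sub 8 for 7: 2·8^8 + 2·8^2 + 8 + 4; = 33554572; G_6 = 33554572−1 = 33554571
step 6: 33554571 = 2·8^8 + 2·8^2 + 8 + 3; sub 9 for 8: 2·9^9 + 2·9^2 + 9 + 3; = 774841152; G_7 = 774841152−1 = 774841151
step 7: 774841151 = 2·9^9 + 2·9^2 + 9 + 2; sub 10 for 9: 2·10^10 + 2·10^2 + 10 + 2; = 20000000212; G_8 = 20000000212−1 = 20000000211

2·9^9 + 2·9^2 + 9 + 2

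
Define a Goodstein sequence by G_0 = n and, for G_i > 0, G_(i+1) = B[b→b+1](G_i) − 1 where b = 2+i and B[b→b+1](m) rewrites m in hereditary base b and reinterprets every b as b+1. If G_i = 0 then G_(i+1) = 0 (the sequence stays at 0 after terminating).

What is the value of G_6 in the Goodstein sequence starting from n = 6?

G_0=6  [base 2] 2^2 + 2  →[2↦3]→  3^3 + 3 = 30  −1 ⇒ G_1=29
G_1=29  [base 3] 3^3 + 2  →[3↦4]→  4^4 + 2 = 258  −1 ⇒ G_2=257
G_2=257  [base 4] 4^4 + 1  →[4↦5]→  5^5 + 1 = 3126  −1 ⇒ G_3=3125
G_3=3125  [base 5] 5^5  →[5↦6]→  6^6 = 46656  −1 ⇒ G_4=46655
G_4=46655  [base 6] 5·6^5 + 5·6^4 + 5·6^3 + 5·6^2 + 5·6 + 5  →[6↦7]→  5·7^5 + 5·7^4 + 5·7^3 + 5·7^2 + 5·7 + 5 = 98040  −1 ⇒ G_5=98039
G_5=98039  [base 7] 5·7^5 + 5·7^4 + 5·7^3 + 5·7^2 + 5·7 + 4  →[7↦8]→  5·8^5 + 5·8^4 + 5·8^3 + 5·8^2 + 5·8 + 4 = 187244  −1 ⇒ G_6=187243
G_6=187243  [base 8] 5·8^5 + 5·8^4 + 5·8^3 + 5·8^2 + 5·8 + 3  →[8↦9]→  5·9^5 + 5·9^4 + 5·9^3 + 5·9^2 + 5·9 + 3 = 332148  −1 ⇒ G_7=332147

187243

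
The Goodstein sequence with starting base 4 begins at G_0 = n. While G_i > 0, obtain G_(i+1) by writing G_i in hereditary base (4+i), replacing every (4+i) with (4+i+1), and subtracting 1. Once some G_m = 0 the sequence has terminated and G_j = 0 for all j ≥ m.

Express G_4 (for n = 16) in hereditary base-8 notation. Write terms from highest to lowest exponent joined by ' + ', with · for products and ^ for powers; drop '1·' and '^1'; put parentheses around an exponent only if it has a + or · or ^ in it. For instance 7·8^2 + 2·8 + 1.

4·8 + 1

[0] 16 ≡ 4^2 (base 4). Lift 5: 25. −1: 24.
[1] 24 ≡ 4·5 + 4 (base 5). Lift 6: 28. −1: 27.
[2] 27 ≡ 4·6 + 3 (base 6). Lift 7: 31. −1: 30.
[3] 30 ≡ 4·7 + 2 (base 7). Lift 8: 34. −1: 33.
[4] 33 ≡ 4·8 + 1 (base 8). Lift 9: 37. −1: 36.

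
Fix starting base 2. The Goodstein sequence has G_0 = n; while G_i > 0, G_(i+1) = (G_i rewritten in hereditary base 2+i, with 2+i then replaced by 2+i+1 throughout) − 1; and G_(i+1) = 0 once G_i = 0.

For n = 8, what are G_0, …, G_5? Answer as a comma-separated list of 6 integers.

[0] 8 ≡ 2^(2 + 1) (base 2). Lift 3: 81. −1: 80.
[1] 80 ≡ 2·3^3 + 2·3^2 + 2·3 + 2 (base 3). Lift 4: 554. −1: 553.
[2] 553 ≡ 2·4^4 + 2·4^2 + 2·4 + 1 (base 4). Lift 5: 6311. −1: 6310.
[3] 6310 ≡ 2·5^5 + 2·5^2 + 2·5 (base 5). Lift 6: 93396. −1: 93395.
[4] 93395 ≡ 2·6^6 + 2·6^2 + 6 + 5 (base 6). Lift 7: 1647196. −1: 1647195.

8, 80, 553, 6310, 93395, 1647195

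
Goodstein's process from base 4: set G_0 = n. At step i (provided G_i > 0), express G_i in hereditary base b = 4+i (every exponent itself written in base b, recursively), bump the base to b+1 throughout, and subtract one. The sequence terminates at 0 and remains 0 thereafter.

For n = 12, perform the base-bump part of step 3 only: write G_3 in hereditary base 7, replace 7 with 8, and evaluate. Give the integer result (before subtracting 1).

base 4: 12 = 3·4; at 5: 3·5 = 15; next = 14
base 5: 14 = 2·5 + 4; at 6: 2·6 + 4 = 16; next = 15
base 6: 15 = 2·6 + 3; at 7: 2·7 + 3 = 17; next = 16
base 7: 16 = 2·7 + 2; at 8: 2·8 + 2 = 18; next = 17

18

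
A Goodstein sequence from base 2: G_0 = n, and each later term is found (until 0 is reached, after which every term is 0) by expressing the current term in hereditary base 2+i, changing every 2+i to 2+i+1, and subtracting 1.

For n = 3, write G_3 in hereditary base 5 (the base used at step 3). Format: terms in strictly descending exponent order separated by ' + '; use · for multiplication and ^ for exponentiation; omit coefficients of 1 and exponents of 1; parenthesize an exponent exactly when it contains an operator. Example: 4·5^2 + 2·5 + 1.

step 0: 3 = 2 + 1; sub 3 for 2: 3 + 1; = 4; G_1 = 4−1 = 3
step 1: 3 = 3; sub 4 for 3: 4; = 4; G_2 = 4−1 = 3
step 2: 3 = 3; sub 5 for 4: 3; = 3; G_3 = 3−1 = 2
step 3: 2 = 2; sub 6 for 5: 2; = 2; G_4 = 2−1 = 1

2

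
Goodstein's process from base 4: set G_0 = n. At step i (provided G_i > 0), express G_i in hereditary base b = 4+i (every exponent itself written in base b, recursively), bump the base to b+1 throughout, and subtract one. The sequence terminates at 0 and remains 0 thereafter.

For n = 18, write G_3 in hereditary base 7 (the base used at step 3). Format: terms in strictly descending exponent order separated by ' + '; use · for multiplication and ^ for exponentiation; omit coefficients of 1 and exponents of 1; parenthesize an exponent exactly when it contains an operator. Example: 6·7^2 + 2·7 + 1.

6·7 + 6

[0] 18 ≡ 4^2 + 2 (base 4). Lift 5: 27. −1: 26.
[1] 26 ≡ 5^2 + 1 (base 5). Lift 6: 37. −1: 36.
[2] 36 ≡ 6^2 (base 6). Lift 7: 49. −1: 48.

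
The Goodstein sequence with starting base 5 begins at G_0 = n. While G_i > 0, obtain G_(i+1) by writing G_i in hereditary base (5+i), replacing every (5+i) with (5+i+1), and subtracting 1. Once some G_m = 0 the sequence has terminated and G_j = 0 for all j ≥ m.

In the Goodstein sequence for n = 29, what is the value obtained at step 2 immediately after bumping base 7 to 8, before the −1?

66

step 0: 29 = 5^2 + 4; sub 6 for 5: 6^2 + 4; = 40; G_1 = 40−1 = 39
step 1: 39 = 6^2 + 3; sub 7 for 6: 7^2 + 3; = 52; G_2 = 52−1 = 51
step 2: 51 = 7^2 + 2; sub 8 for 7: 8^2 + 2; = 66; G_3 = 66−1 = 65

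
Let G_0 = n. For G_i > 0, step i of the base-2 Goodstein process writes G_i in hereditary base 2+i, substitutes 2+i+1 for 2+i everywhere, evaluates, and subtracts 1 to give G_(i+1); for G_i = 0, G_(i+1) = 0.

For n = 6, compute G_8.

555551

i=0: 6 = 2^2 + 2 (b=2); 2→3: 3^3 + 3 = 30; 30−1 = 29
i=1: 29 = 3^3 + 2 (b=3); 3→4: 4^4 + 2 = 258; 258−1 = 257
i=2: 257 = 4^4 + 1 (b=4); 4→5: 5^5 + 1 = 3126; 3126−1 = 3125
i=3: 3125 = 5^5 (b=5); 5→6: 6^6 = 46656; 46656−1 = 46655
i=4: 46655 = 5·6^5 + 5·6^4 + 5·6^3 + 5·6^2 + 5·6 + 5 (b=6); 6→7: 5·7^5 + 5·7^4 + 5·7^3 + 5·7^2 + 5·7 + 5 = 98040; 98040−1 = 98039
i=5: 98039 = 5·7^5 + 5·7^4 + 5·7^3 + 5·7^2 + 5·7 + 4 (b=7); 7→8: 5·8^5 + 5·8^4 + 5·8^3 + 5·8^2 + 5·8 + 4 = 187244; 187244−1 = 187243
i=6: 187243 = 5·8^5 + 5·8^4 + 5·8^3 + 5·8^2 + 5·8 + 3 (b=8); 8→9: 5·9^5 + 5·9^4 + 5·9^3 + 5·9^2 + 5·9 + 3 = 332148; 332148−1 = 332147
i=7: 332147 = 5·9^5 + 5·9^4 + 5·9^3 + 5·9^2 + 5·9 + 2 (b=9); 9→10: 5·10^5 + 5·10^4 + 5·10^3 + 5·10^2 + 5·10 + 2 = 555552; 555552−1 = 555551
i=8: 555551 = 5·10^5 + 5·10^4 + 5·10^3 + 5·10^2 + 5·10 + 1 (b=10); 10→11: 5·11^5 + 5·11^4 + 5·11^3 + 5·11^2 + 5·11 + 1 = 885776; 885776−1 = 885775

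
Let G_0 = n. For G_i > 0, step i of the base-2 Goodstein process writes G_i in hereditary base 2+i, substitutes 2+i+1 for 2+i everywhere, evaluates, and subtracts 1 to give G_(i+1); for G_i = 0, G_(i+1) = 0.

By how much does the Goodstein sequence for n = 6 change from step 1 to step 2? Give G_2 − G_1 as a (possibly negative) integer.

base 2: 6 = 2^2 + 2; at 3: 3^3 + 3 = 30; next = 29
base 3: 29 = 3^3 + 2; at 4: 4^4 + 2 = 258; next = 257

228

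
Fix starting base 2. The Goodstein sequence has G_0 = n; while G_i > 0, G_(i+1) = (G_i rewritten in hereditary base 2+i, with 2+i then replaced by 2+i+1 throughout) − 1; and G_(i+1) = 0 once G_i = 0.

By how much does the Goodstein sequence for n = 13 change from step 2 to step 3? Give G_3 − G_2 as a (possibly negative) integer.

14813

13 —HB2→ 2^(2 + 1) + 2^2 + 1 —bump→ 3^(3 + 1) + 3^3 + 1 = 109 —(−1)→ 108
108 —HB3→ 3^(3 + 1) + 3^3 —bump→ 4^(4 + 1) + 4^4 = 1280 —(−1)→ 1279
1279 —HB4→ 4^(4 + 1) + 3·4^3 + 3·4^2 + 3·4 + 3 —bump→ 5^(5 + 1) + 3·5^3 + 3·5^2 + 3·5 + 3 = 16093 —(−1)→ 16092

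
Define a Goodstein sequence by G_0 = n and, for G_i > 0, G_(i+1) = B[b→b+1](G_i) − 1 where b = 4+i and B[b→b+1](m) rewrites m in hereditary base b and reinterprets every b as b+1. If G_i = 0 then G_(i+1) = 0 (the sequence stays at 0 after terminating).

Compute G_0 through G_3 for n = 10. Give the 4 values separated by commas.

[0] 10 ≡ 2·4 + 2 (base 4). Lift 5: 12. −1: 11.
[1] 11 ≡ 2·5 + 1 (base 5). Lift 6: 13. −1: 12.
[2] 12 ≡ 2·6 (base 6). Lift 7: 14. −1: 13.

10, 11, 12, 13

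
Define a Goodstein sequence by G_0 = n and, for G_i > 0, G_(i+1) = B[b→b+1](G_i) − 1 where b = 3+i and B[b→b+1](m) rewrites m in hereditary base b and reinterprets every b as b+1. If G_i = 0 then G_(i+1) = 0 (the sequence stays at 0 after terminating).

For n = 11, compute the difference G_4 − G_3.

(0) 11|_3 = 3^2 + 2 ↦ 4^2 + 2|_4 = 18 ⇒ 17
(1) 17|_4 = 4^2 + 1 ↦ 5^2 + 1|_5 = 26 ⇒ 25
(2) 25|_5 = 5^2 ↦ 6^2|_6 = 36 ⇒ 35
(3) 35|_6 = 5·6 + 5 ↦ 5·7 + 5|_7 = 40 ⇒ 39

4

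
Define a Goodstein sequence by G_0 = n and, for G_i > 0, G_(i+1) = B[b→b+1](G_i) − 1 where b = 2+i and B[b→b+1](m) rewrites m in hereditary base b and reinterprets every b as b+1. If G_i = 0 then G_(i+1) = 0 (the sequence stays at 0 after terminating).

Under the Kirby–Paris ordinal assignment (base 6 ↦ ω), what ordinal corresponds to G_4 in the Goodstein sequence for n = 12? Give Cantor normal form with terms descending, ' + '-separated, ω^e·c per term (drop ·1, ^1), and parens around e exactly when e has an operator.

i=0: 12 = 2^(2 + 1) + 2^2 (b=2); 2→3: 3^(3 + 1) + 3^3 = 108; 108−1 = 107
i=1: 107 = 3^(3 + 1) + 2·3^2 + 2·3 + 2 (b=3); 3→4: 4^(4 + 1) + 2·4^2 + 2·4 + 2 = 1066; 1066−1 = 1065
i=2: 1065 = 4^(4 + 1) + 2·4^2 + 2·4 + 1 (b=4); 4→5: 5^(5 + 1) + 2·5^2 + 2·5 + 1 = 15686; 15686−1 = 15685
i=3: 15685 = 5^(5 + 1) + 2·5^2 + 2·5 (b=5); 5→6: 6^(6 + 1) + 2·6^2 + 2·6 = 280020; 280020−1 = 280019

ω^(ω + 1) + ω^2·2 + ω + 5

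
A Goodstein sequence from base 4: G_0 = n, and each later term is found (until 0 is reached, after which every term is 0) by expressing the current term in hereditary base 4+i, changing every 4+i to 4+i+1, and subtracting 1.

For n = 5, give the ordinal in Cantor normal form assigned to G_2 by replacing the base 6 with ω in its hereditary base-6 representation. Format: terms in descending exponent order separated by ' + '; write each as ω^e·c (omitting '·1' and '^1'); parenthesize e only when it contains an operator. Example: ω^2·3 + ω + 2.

5

5 —HB4→ 4 + 1 —bump→ 5 + 1 = 6 —(−1)→ 5
5 —HB5→ 5 —bump→ 6 = 6 —(−1)→ 5
5 —HB6→ 5 —bump→ 5 = 5 —(−1)→ 4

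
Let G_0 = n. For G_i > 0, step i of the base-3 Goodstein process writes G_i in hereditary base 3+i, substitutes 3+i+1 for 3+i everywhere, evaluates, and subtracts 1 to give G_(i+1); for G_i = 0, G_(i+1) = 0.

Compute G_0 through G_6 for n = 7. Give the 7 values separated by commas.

7, 8, 9, 9, 9, 9, 9

G_0 = 7. HB_3(7) = 2·3 + 1. Bump = 9. G_1 = 8.
G_1 = 8. HB_4(8) = 2·4. Bump = 10. G_2 = 9.
G_2 = 9. HB_5(9) = 5 + 4. Bump = 10. G_3 = 9.
G_3 = 9. HB_6(9) = 6 + 3. Bump = 10. G_4 = 9.
G_4 = 9. HB_7(9) = 7 + 2. Bump = 10. G_5 = 9.
G_5 = 9. HB_8(9) = 8 + 1. Bump = 10. G_6 = 9.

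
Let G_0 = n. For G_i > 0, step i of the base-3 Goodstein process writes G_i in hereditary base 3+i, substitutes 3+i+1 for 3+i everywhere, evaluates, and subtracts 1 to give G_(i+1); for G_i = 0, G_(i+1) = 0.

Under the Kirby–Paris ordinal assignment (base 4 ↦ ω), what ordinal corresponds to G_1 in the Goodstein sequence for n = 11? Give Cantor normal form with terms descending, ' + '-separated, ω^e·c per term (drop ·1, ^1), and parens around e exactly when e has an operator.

(0) 11|_3 = 3^2 + 2 ↦ 4^2 + 2|_4 = 18 ⇒ 17
(1) 17|_4 = 4^2 + 1 ↦ 5^2 + 1|_5 = 26 ⇒ 25

ω^2 + 1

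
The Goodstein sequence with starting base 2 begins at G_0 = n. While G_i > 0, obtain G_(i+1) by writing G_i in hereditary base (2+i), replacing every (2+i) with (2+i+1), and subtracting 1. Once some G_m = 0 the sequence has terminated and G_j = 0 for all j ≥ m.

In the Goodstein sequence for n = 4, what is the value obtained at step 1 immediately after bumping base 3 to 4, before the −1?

base 2: 4 = 2^2; at 3: 3^3 = 27; next = 26
base 3: 26 = 2·3^2 + 2·3 + 2; at 4: 2·4^2 + 2·4 + 2 = 42; next = 41

42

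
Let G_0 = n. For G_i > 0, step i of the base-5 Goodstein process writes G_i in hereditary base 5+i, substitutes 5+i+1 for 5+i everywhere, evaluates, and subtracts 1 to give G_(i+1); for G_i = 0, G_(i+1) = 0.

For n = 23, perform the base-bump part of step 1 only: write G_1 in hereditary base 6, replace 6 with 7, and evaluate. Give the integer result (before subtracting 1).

30

base 5: 23 = 4·5 + 3; at 6: 4·6 + 3 = 27; next = 26
base 6: 26 = 4·6 + 2; at 7: 4·7 + 2 = 30; next = 29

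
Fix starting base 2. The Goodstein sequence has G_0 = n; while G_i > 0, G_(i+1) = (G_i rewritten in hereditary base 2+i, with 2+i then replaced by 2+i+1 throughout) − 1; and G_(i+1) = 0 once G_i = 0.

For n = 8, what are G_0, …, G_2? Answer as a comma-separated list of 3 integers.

base 2: 8 = 2^(2 + 1); at 3: 3^(3 + 1) = 81; next = 80
base 3: 80 = 2·3^3 + 2·3^2 + 2·3 + 2; at 4: 2·4^4 + 2·4^2 + 2·4 + 2 = 554; next = 553

8, 80, 553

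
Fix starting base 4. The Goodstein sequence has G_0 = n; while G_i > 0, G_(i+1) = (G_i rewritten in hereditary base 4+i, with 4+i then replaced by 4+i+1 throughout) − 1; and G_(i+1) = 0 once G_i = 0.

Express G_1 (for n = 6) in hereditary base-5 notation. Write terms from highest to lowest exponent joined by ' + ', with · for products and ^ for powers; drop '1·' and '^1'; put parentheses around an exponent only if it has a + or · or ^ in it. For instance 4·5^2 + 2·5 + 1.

(0) 6|_4 = 4 + 2 ↦ 5 + 2|_5 = 7 ⇒ 6
(1) 6|_5 = 5 + 1 ↦ 6 + 1|_6 = 7 ⇒ 6

5 + 1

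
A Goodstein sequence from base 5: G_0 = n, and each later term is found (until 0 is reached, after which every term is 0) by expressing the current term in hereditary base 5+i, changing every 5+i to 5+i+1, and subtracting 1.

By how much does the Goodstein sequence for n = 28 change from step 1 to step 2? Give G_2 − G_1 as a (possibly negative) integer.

(0) 28|_5 = 5^2 + 3 ↦ 6^2 + 3|_6 = 39 ⇒ 38
(1) 38|_6 = 6^2 + 2 ↦ 7^2 + 2|_7 = 51 ⇒ 50

12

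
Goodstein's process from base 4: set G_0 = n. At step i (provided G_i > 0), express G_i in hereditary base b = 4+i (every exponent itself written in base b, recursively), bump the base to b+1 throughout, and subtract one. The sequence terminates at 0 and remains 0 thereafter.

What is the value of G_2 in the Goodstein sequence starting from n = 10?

12

10 —HB4→ 2·4 + 2 —bump→ 2·5 + 2 = 12 —(−1)→ 11
11 —HB5→ 2·5 + 1 —bump→ 2·6 + 1 = 13 —(−1)→ 12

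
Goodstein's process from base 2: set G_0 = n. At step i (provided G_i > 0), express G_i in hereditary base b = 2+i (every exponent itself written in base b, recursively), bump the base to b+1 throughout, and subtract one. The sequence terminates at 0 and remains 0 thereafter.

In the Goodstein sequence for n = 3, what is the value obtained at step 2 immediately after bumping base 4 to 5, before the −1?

3

i=0: 3 = 2 + 1 (b=2); 2→3: 3 + 1 = 4; 4−1 = 3
i=1: 3 = 3 (b=3); 3→4: 4 = 4; 4−1 = 3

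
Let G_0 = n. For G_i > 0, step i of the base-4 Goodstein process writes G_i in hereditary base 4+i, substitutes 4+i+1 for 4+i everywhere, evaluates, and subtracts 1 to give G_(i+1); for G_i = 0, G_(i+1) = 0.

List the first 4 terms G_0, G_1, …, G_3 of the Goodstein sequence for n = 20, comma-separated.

20, 29, 39, 51

G_0=20  [base 4] 4^2 + 4  →[4↦5]→  5^2 + 5 = 30  −1 ⇒ G_1=29
G_1=29  [base 5] 5^2 + 4  →[5↦6]→  6^2 + 4 = 40  −1 ⇒ G_2=39
G_2=39  [base 6] 6^2 + 3  →[6↦7]→  7^2 + 3 = 52  −1 ⇒ G_3=51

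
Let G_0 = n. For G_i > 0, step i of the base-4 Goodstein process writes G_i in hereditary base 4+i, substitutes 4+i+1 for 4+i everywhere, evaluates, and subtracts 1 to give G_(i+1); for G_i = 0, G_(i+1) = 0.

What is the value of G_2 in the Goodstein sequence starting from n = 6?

(0) 6|_4 = 4 + 2 ↦ 5 + 2|_5 = 7 ⇒ 6
(1) 6|_5 = 5 + 1 ↦ 6 + 1|_6 = 7 ⇒ 6
(2) 6|_6 = 6 ↦ 7|_7 = 7 ⇒ 6

6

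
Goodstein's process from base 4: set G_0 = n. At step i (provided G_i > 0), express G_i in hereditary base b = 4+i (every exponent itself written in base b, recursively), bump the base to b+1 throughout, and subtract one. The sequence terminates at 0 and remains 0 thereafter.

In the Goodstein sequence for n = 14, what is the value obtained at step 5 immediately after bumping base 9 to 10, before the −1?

[0] 14 ≡ 3·4 + 2 (base 4). Lift 5: 17. −1: 16.
[1] 16 ≡ 3·5 + 1 (base 5). Lift 6: 19. −1: 18.
[2] 18 ≡ 3·6 (base 6). Lift 7: 21. −1: 20.
[3] 20 ≡ 2·7 + 6 (base 7). Lift 8: 22. −1: 21.
[4] 21 ≡ 2·8 + 5 (base 8). Lift 9: 23. −1: 22.
[5] 22 ≡ 2·9 + 4 (base 9). Lift 10: 24. −1: 23.

24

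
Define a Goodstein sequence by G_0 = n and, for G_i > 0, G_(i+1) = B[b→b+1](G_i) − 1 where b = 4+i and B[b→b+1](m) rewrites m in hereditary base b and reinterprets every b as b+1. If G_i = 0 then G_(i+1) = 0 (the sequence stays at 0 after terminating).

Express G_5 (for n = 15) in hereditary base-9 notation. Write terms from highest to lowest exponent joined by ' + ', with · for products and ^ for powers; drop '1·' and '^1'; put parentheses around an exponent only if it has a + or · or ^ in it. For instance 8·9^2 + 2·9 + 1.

i=0: 15 = 3·4 + 3 (b=4); 4→5: 3·5 + 3 = 18; 18−1 = 17
i=1: 17 = 3·5 + 2 (b=5); 5→6: 3·6 + 2 = 20; 20−1 = 19
i=2: 19 = 3·6 + 1 (b=6); 6→7: 3·7 + 1 = 22; 22−1 = 21
i=3: 21 = 3·7 (b=7); 7→8: 3·8 = 24; 24−1 = 23
i=4: 23 = 2·8 + 7 (b=8); 8→9: 2·9 + 7 = 25; 25−1 = 24
i=5: 24 = 2·9 + 6 (b=9); 9→10: 2·10 + 6 = 26; 26−1 = 25

2·9 + 6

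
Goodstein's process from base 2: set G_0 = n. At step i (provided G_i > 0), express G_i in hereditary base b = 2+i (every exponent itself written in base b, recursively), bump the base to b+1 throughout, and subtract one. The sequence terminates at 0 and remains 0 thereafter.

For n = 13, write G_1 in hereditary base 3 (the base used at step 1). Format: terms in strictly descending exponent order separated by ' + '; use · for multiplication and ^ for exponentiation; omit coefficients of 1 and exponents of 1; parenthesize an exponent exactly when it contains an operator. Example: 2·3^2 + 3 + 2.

3^(3 + 1) + 3^3

G_0=13  [base 2] 2^(2 + 1) + 2^2 + 1  →[2↦3]→  3^(3 + 1) + 3^3 + 1 = 109  −1 ⇒ G_1=108
G_1=108  [base 3] 3^(3 + 1) + 3^3  →[3↦4]→  4^(4 + 1) + 4^4 = 1280  −1 ⇒ G_2=1279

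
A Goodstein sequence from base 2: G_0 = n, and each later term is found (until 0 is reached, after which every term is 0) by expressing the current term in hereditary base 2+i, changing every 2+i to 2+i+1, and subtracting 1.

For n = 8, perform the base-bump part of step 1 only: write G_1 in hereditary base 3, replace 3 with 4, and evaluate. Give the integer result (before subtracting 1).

8 —HB2→ 2^(2 + 1) —bump→ 3^(3 + 1) = 81 —(−1)→ 80
80 —HB3→ 2·3^3 + 2·3^2 + 2·3 + 2 —bump→ 2·4^4 + 2·4^2 + 2·4 + 2 = 554 —(−1)→ 553

554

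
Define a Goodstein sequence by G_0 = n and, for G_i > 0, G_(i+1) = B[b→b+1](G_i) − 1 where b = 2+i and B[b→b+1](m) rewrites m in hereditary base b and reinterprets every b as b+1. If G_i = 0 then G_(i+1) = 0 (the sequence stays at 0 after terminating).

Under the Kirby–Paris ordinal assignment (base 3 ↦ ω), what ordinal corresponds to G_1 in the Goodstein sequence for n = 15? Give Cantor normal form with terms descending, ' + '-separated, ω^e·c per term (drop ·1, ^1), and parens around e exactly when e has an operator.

step 0: 15 = 2^(2 + 1) + 2^2 + 2 + 1; sub 3 for 2: 3^(3 + 1) + 3^3 + 3 + 1; = 112; G_1 = 112−1 = 111
step 1: 111 = 3^(3 + 1) + 3^3 + 3; sub 4 for 3: 4^(4 + 1) + 4^4 + 4; = 1284; G_2 = 1284−1 = 1283

ω^(ω + 1) + ω^ω + ω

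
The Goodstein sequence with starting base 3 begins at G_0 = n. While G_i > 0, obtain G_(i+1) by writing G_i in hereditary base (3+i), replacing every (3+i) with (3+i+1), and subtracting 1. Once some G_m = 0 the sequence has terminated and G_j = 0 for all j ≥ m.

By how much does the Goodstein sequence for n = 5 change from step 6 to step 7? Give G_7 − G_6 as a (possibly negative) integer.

base 3: 5 = 3 + 2; at 4: 4 + 2 = 6; next = 5
base 4: 5 = 4 + 1; at 5: 5 + 1 = 6; next = 5
base 5: 5 = 5; at 6: 6 = 6; next = 5
base 6: 5 = 5; at 7: 5 = 5; next = 4
base 7: 4 = 4; at 8: 4 = 4; next = 3
base 8: 3 = 3; at 9: 3 = 3; next = 2
base 9: 2 = 2; at 10: 2 = 2; next = 1

-1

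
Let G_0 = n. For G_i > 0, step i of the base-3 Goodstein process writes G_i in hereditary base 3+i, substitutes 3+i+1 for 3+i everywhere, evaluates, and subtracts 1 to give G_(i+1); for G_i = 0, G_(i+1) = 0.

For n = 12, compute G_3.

12 —HB3→ 3^2 + 3 —bump→ 4^2 + 4 = 20 —(−1)→ 19
19 —HB4→ 4^2 + 3 —bump→ 5^2 + 3 = 28 —(−1)→ 27
27 —HB5→ 5^2 + 2 —bump→ 6^2 + 2 = 38 —(−1)→ 37

37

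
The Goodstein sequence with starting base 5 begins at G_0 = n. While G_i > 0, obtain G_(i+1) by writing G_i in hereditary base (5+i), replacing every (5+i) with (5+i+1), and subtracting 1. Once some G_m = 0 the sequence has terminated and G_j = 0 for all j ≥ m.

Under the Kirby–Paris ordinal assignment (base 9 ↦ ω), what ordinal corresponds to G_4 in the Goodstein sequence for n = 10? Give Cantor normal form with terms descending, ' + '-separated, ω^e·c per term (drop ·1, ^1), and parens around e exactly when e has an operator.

ω + 2

step 0: 10 = 2·5; sub 6 for 5: 2·6; = 12; G_1 = 12−1 = 11
step 1: 11 = 6 + 5; sub 7 for 6: 7 + 5; = 12; G_2 = 12−1 = 11
step 2: 11 = 7 + 4; sub 8 for 7: 8 + 4; = 12; G_3 = 12−1 = 11
step 3: 11 = 8 + 3; sub 9 for 8: 9 + 3; = 12; G_4 = 12−1 = 11
step 4: 11 = 9 + 2; sub 10 for 9: 10 + 2; = 12; G_5 = 12−1 = 11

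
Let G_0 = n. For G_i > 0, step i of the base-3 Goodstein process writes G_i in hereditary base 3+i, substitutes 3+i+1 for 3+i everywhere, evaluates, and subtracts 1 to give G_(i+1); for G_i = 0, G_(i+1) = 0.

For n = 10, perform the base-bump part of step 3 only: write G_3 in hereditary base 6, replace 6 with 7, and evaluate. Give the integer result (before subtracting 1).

step 0: 10 = 3^2 + 1; sub 4 for 3: 4^2 + 1; = 17; G_1 = 17−1 = 16
step 1: 16 = 4^2; sub 5 for 4: 5^2; = 25; G_2 = 25−1 = 24
step 2: 24 = 4·5 + 4; sub 6 for 5: 4·6 + 4; = 28; G_3 = 28−1 = 27
step 3: 27 = 4·6 + 3; sub 7 for 6: 4·7 + 3; = 31; G_4 = 31−1 = 30

31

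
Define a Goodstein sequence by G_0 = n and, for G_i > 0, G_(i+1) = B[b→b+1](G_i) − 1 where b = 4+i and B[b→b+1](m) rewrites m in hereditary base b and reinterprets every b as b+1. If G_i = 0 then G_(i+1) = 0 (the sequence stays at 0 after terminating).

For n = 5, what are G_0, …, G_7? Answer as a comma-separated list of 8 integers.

5, 5, 5, 4, 3, 2, 1, 0

G_0 = 5. HB_4(5) = 4 + 1. Bump = 6. G_1 = 5.
G_1 = 5. HB_5(5) = 5. Bump = 6. G_2 = 5.
G_2 = 5. HB_6(5) = 5. Bump = 5. G_3 = 4.
G_3 = 4. HB_7(4) = 4. Bump = 4. G_4 = 3.
G_4 = 3. HB_8(3) = 3. Bump = 3. G_5 = 2.
G_5 = 2. HB_9(2) = 2. Bump = 2. G_6 = 1.
G_6 = 1. HB_10(1) = 1. Bump = 1. G_7 = 0.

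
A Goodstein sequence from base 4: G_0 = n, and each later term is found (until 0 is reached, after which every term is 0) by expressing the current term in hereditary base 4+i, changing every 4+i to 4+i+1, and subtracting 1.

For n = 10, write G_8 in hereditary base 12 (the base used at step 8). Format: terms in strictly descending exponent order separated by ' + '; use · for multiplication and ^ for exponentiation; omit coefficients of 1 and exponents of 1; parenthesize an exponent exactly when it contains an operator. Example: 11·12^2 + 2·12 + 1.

12 + 1

G_0 = 10. HB_4(10) = 2·4 + 2. Bump = 12. G_1 = 11.
G_1 = 11. HB_5(11) = 2·5 + 1. Bump = 13. G_2 = 12.
G_2 = 12. HB_6(12) = 2·6. Bump = 14. G_3 = 13.
G_3 = 13. HB_7(13) = 7 + 6. Bump = 14. G_4 = 13.
G_4 = 13. HB_8(13) = 8 + 5. Bump = 14. G_5 = 13.
G_5 = 13. HB_9(13) = 9 + 4. Bump = 14. G_6 = 13.
G_6 = 13. HB_10(13) = 10 + 3. Bump = 14. G_7 = 13.
G_7 = 13. HB_11(13) = 11 + 2. Bump = 14. G_8 = 13.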